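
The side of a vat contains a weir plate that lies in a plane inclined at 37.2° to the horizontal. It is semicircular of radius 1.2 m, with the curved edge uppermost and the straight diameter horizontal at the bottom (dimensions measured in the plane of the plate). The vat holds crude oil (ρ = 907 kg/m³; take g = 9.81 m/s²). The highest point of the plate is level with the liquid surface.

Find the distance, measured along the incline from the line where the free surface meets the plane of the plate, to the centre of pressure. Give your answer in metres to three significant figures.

y_p = 0.836 m

γ = ρg = 907 × 9.81 / 1000 = 8.89767 kN/m³.
Let θ = 37.2° be the plate's angle to the horizontal; measure y along the incline from where the plane meets the free surface. Vertical depth h = y·sinθ with sinθ = 0.604599.
The centroid lies 4r/(3π) = 0.509296 m above the diameter, so r − 4r/(3π) = 1.2 − 0.509296 = 0.690704 m below the topmost point, so y_c = 0.690704 m and h_c = 0.690704 × 0.604599 = 0.417599 m.
A = πr²/2 = π × 1.2²/2 = 2.26195 m².
Resultant F = γ·h_c·A = 8.89767 × 0.417599 × 2.26195 = 8.40463 kN.
I_c = (π/8 − 8/(9π))·r⁴ = 0.109757 × 1.2⁴ = 0.227592 m⁴.
Centre of pressure: y_p = y_c + I_c/(y_c·A) = 0.690704 + 0.227592/(0.690704 × 2.26195) = 0.690704 + 0.145674 = 0.836378 m along the plane.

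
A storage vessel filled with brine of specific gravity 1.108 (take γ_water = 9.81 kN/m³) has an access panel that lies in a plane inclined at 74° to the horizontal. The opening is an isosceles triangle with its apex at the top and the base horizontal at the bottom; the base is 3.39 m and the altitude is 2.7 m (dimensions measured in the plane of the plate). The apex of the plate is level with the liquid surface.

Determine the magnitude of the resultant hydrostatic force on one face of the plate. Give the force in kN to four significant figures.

γ = 1.108 × 9.81 = 10.86948 kN/m³.
Let θ = 74° be the plate's angle to the horizontal; measure y along the incline from where the plane meets the free surface. Vertical depth h = y·sinθ with sinθ = 0.961262.
With the apex up, the centroid sits 2h/3 = 2 × 2.7/3 = 1.8 m below the apex, so y_c = 1.8 m and h_c = 1.8 × 0.961262 = 1.73027 m.
A = ½ × 3.39 × 2.7 = 4.5765 m².
Resultant F = γ·h_c·A = 10.86948 × 1.73027 × 4.5765 = 86.0709 kN.

F ≈ 86.07 kN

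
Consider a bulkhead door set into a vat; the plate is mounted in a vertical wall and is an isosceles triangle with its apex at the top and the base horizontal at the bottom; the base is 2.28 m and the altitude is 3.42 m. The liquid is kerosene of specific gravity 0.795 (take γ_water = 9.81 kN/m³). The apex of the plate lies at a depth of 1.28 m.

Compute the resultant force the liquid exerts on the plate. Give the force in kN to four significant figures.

γ = 0.795 × 9.81 = 7.79895 kN/m³.
With the apex up, the centroid sits 2h/3 = 2 × 3.42/3 = 2.28 m below the apex, so the centroid depth is h_c = 1.28 + 2.28 = 3.56 m.
A = ½ × 2.28 × 3.42 = 3.8988 m².
Resultant F = γ·h_c·A = 7.79895 × 3.56 × 3.8988 = 108.247 kN.

F ≈ 108.2 kN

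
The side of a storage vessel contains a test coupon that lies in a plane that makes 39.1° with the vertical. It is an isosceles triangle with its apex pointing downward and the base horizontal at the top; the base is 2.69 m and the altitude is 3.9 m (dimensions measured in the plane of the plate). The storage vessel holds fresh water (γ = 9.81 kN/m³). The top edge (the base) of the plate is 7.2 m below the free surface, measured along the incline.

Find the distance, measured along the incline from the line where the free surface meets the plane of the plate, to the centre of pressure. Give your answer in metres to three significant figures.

γ = 9.81 kN/m³.
The plate makes 39.1° with the vertical, i.e. θ = 90° − 39.1° = 50.9° to the horizontal. Measuring y along the incline from the free-surface line, vertical depth h = y·sinθ with sinθ = 0.776046.
With the apex down, the centroid sits h/3 = 3.9/3 = 1.3 m below the base (the top edge), so y_c = 7.2 + 1.3 = 8.5 m and h_c = 8.5 × 0.776046 = 6.59639 m.
A = ½ × 2.69 × 3.9 = 5.2455 m².
Resultant F = γ·h_c·A = 9.81 × 6.59639 × 5.2455 = 339.439 kN.
I_c = b·h³/36 = 2.69 × 3.9³/36 = 4.43245 m⁴.
Centre of pressure: y_p = y_c + I_c/(y_c·A) = 8.5 + 4.43245/(8.5 × 5.2455) = 8.5 + 0.0994118 = 8.59941 m along the plane.

y_p = 8.60 m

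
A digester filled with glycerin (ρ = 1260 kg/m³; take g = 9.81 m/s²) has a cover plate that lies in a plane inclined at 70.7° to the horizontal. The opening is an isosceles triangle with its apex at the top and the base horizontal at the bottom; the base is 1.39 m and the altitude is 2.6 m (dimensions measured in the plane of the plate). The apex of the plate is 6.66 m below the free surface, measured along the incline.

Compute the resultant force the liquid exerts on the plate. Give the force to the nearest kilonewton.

F ≈ 177 kN

γ = ρg = 1260 × 9.81 / 1000 = 12.3606 kN/m³.
Let θ = 70.7° be the plate's angle to the horizontal; measure y along the incline from where the plane meets the free surface. Vertical depth h = y·sinθ with sinθ = 0.943801.
With the apex up, the centroid sits 2h/3 = 2 × 2.6/3 = 1.73333 m below the apex, so y_c = 6.66 + 1.73333 = 8.39333 m and h_c = 8.39333 × 0.943801 = 7.92163 m.
A = ½ × 1.39 × 2.6 = 1.807 m².
Resultant F = γ·h_c·A = 12.3606 × 7.92163 × 1.807 = 176.934 kN.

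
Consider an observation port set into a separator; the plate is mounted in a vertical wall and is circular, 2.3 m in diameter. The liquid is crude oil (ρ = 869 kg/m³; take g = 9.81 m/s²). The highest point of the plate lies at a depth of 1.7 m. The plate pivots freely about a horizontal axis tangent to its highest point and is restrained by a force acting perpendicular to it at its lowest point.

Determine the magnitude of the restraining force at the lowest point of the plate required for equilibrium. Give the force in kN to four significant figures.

P ≈ 55.56 kN

γ = ρg = 869 × 9.81 / 1000 = 8.52489 kN/m³.
The centroid is at the centre, 1.15 m below the top of the plate, so the centroid depth is h_c = 1.7 + 1.15 = 2.85 m.
A = π(1.15)² = 4.15476 m².
Resultant F = γ·h_c·A = 8.52489 × 2.85 × 4.15476 = 100.944 kN.
I_c = πr⁴/4 = π × 1.15⁴/4 = 1.37367 m⁴.
Centre of pressure: y_p = y_c + I_c/(y_c·A) = 2.85 + 1.37367/(2.85 × 4.15476) = 2.85 + 0.116009 = 2.96601 m along the plane.
The resultant acts 1.15 + 0.116009 = 1.26601 m (along the plate) below the hinge at the top edge, so the moment about the hinge is M = F × 1.26601 = 100.944 × 1.26601 = 127.796 kN·m.
A normal force at the bottom, 2.3 m from the hinge, must supply this moment: P = 127.796/2.3 = 55.5635 kN.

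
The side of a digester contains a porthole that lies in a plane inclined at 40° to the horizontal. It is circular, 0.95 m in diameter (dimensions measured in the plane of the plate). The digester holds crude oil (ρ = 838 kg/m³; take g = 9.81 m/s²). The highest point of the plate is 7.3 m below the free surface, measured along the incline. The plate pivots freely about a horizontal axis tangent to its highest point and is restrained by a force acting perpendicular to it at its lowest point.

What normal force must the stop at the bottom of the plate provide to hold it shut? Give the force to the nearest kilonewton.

γ = ρg = 838 × 9.81 / 1000 = 8.22078 kN/m³.
Let θ = 40° be the plate's angle to the horizontal; measure y along the incline from where the plane meets the free surface. Vertical depth h = y·sinθ with sinθ = 0.642788.
The centroid is at the centre, 0.475 m below the top of the plate, so y_c = 7.3 + 0.475 = 7.775 m and h_c = 7.775 × 0.642788 = 4.99768 m.
A = π(0.475)² = 0.708822 m².
Resultant F = γ·h_c·A = 8.22078 × 4.99768 × 0.708822 = 29.1218 kN.
I_c = πr⁴/4 = π × 0.475⁴/4 = 0.039982 m⁴.
Centre of pressure: y_p = y_c + I_c/(y_c·A) = 7.775 + 0.039982/(7.775 × 0.708822) = 7.775 + 0.00725482 = 7.78225 m along the plane.
The resultant acts 0.475 + 0.00725482 = 0.482255 m (along the plate) below the hinge at the top edge, so the moment about the hinge is M = F × 0.482255 = 29.1218 × 0.482255 = 14.0441 kN·m.
A normal force at the bottom, 0.95 m from the hinge, must supply this moment: P = 14.0441/0.95 = 14.7833 kN.

P ≈ 15 kN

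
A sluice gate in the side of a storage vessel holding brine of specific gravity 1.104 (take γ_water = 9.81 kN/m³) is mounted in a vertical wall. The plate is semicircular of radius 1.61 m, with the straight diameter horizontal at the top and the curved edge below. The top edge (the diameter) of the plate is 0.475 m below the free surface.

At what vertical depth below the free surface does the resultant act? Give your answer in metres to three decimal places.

γ = 1.104 × 9.81 = 10.83024 kN/m³.
The centroid of a semicircle lies 4r/(3π) = 0.683305 m from the diameter, here below the top edge, so the centroid depth is h_c = 0.475 + 0.683305 = 1.1583 m.
A = πr²/2 = π × 1.61²/2 = 4.07166 m².
Resultant F = γ·h_c·A = 10.83024 × 1.1583 × 4.07166 = 51.0776 kN.
I_c = (π/8 − 8/(9π))·r⁴ = 0.109757 × 1.61⁴ = 0.737455 m⁴.
Centre of pressure: y_p = y_c + I_c/(y_c·A) = 1.1583 + 0.737455/(1.1583 × 4.07166) = 1.1583 + 0.156366 = 1.31467 m along the plane.

h_p = 1.315 m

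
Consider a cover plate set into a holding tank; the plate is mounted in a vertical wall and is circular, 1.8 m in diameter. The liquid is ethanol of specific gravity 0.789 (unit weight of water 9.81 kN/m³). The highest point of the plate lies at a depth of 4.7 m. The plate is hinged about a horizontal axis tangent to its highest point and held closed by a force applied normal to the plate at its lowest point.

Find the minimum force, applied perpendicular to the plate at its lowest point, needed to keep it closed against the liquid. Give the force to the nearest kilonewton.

γ = 0.789 × 9.81 = 7.74009 kN/m³.
The centroid is at the centre, 0.9 m below the top of the plate, so the centroid depth is h_c = 4.7 + 0.9 = 5.6 m.
A = π(0.9)² = 2.54469 m².
Resultant F = γ·h_c·A = 7.74009 × 5.6 × 2.54469 = 110.298 kN.
I_c = πr⁴/4 = π × 0.9⁴/4 = 0.5153 m⁴.
Centre of pressure: y_p = y_c + I_c/(y_c·A) = 5.6 + 0.5153/(5.6 × 2.54469) = 5.6 + 0.0361607 = 5.63616 m along the plane.
The resultant acts 0.9 + 0.0361607 = 0.936161 m (along the plate) below the hinge at the top edge, so the moment about the hinge is M = F × 0.936161 = 110.298 × 0.936161 = 103.257 kN·m.
A normal force at the bottom, 1.8 m from the hinge, must supply this moment: P = 103.257/1.8 = 57.365 kN.

P ≈ 57 kN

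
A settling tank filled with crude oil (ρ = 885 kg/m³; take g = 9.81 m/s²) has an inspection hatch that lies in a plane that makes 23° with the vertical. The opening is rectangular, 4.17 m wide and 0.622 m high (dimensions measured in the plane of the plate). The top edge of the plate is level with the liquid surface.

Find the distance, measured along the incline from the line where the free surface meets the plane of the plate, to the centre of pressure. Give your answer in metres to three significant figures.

y_p = 0.415 m

γ = ρg = 885 × 9.81 / 1000 = 8.68185 kN/m³.
The plate makes 23° with the vertical, i.e. θ = 90° − 23° = 67° to the horizontal. Measuring y along the incline from the free-surface line, vertical depth h = y·sinθ with sinθ = 0.920505.
The centroid lies 0.622/2 = 0.311 m below the top edge, so y_c = 0.311 m and h_c = 0.311 × 0.920505 = 0.286277 m.
A = 4.17 × 0.622 = 2.59374 m².
Resultant F = γ·h_c·A = 8.68185 × 0.286277 × 2.59374 = 6.44652 kN.
I_c = b·h³/12 = 4.17 × 0.622³/12 = 0.083623 m⁴.
Centre of pressure: y_p = y_c + I_c/(y_c·A) = 0.311 + 0.083623/(0.311 × 2.59374) = 0.311 + 0.103667 = 0.414667 m along the plane.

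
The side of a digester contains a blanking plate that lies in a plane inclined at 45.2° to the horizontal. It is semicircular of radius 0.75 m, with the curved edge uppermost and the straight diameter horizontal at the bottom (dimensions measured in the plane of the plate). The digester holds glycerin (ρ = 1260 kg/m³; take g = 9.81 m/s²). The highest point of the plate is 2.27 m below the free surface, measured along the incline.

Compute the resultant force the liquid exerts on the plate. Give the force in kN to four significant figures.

γ = ρg = 1260 × 9.81 / 1000 = 12.3606 kN/m³.
Let θ = 45.2° be the plate's angle to the horizontal; measure y along the incline from where the plane meets the free surface. Vertical depth h = y·sinθ with sinθ = 0.709571.
The centroid lies 4r/(3π) = 0.31831 m above the diameter, so r − 4r/(3π) = 0.75 − 0.31831 = 0.43169 m below the topmost point, so y_c = 2.27 + 0.43169 = 2.70169 m and h_c = 2.70169 × 0.709571 = 1.91704 m.
A = πr²/2 = π × 0.75²/2 = 0.883573 m².
Resultant F = γ·h_c·A = 12.3606 × 1.91704 × 0.883573 = 20.9369 kN.

F ≈ 20.94 kN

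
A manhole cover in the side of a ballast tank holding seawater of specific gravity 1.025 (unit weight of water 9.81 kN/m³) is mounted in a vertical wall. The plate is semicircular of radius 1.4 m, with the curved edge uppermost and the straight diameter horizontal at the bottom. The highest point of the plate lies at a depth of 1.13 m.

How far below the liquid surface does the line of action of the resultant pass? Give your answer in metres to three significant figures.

h_p = 2.01 m

γ = 1.025 × 9.81 = 10.05525 kN/m³.
The centroid lies 4r/(3π) = 0.594178 m above the diameter, so r − 4r/(3π) = 1.4 − 0.594178 = 0.805822 m below the topmost point, so the centroid depth is h_c = 1.13 + 0.805822 = 1.93582 m.
A = πr²/2 = π × 1.4²/2 = 3.07876 m².
Resultant F = γ·h_c·A = 10.05525 × 1.93582 × 3.07876 = 59.9285 kN.
I_c = (π/8 − 8/(9π))·r⁴ = 0.109757 × 1.4⁴ = 0.421642 m⁴.
Centre of pressure: y_p = y_c + I_c/(y_c·A) = 1.93582 + 0.421642/(1.93582 × 3.07876) = 1.93582 + 0.0707462 = 2.00657 m along the plane.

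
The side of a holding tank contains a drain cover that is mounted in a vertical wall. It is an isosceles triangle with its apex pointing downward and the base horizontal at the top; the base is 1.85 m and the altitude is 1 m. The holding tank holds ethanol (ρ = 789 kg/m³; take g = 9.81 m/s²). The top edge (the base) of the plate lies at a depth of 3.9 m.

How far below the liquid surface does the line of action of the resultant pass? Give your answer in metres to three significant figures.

γ = ρg = 789 × 9.81 / 1000 = 7.74009 kN/m³.
With the apex down, the centroid sits h/3 = 1/3 = 0.333333 m below the base (the top edge), so the centroid depth is h_c = 3.9 + 0.333333 = 4.23333 m.
A = ½ × 1.85 × 1 = 0.925 m².
Resultant F = γ·h_c·A = 7.74009 × 4.23333 × 0.925 = 30.3089 kN.
I_c = b·h³/36 = 1.85 × 1³/36 = 0.0513889 m⁴.
Centre of pressure: y_p = y_c + I_c/(y_c·A) = 4.23333 + 0.0513889/(4.23333 × 0.925) = 4.23333 + 0.0131234 = 4.24645 m along the plane.

h_p = 4.25 m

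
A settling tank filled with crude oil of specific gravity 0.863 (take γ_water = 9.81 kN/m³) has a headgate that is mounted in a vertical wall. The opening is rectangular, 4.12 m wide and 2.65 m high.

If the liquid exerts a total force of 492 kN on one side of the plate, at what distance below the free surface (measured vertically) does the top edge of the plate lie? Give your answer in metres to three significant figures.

d_top ≈ 4.00 m

γ = 0.863 × 9.81 = 8.46603 kN/m³.
A = 4.12 × 2.65 = 10.918 m².
From F = γ·h_c·A, the centroid depth is h_c = 492/(8.46603 × 10.918) = 5.32283 m.
The centroid lies 2.65/2 = 1.325 m below the top edge, so the top edge sits at h_top = 5.32283 − 1.325 = 3.99783 m below the surface.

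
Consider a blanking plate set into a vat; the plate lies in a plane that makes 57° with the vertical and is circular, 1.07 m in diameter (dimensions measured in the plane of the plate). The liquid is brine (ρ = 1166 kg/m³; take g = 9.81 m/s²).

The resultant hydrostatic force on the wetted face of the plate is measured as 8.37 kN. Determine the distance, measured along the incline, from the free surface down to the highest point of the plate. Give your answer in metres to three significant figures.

y_top ≈ 0.959 m

γ = ρg = 1166 × 9.81 / 1000 = 11.43846 kN/m³.
A = π(0.535)² = 0.899202 m².
From F = γ·h_c·A, the centroid depth is h_c = 8.37/(11.43846 × 0.899202) = 0.813768 m.
The plate makes 57° with the vertical, i.e. θ = 90° − 57° = 33° to the horizontal. Measuring y along the incline from the free-surface line, vertical depth h = y·sinθ with sinθ = 0.544639.
Along the incline, y_c = h_c/sinθ = 0.813768/0.544639 = 1.49414 m.
The centroid is at the centre, 0.535 m below the top of the plate, so the highest point sits at y_top = 1.49414 − 0.535 = 0.95914 m along the incline.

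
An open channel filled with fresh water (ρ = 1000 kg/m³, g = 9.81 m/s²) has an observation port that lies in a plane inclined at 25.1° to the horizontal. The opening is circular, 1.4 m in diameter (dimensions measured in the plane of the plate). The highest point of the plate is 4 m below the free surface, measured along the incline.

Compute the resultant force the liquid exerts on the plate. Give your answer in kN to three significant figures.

F ≈ 30.1 kN

γ = ρg = 1000 × 9.81 = 9810 N/m³ = 9.81 kN/m³.
Let θ = 25.1° be the plate's angle to the horizontal; measure y along the incline from where the plane meets the free surface. Vertical depth h = y·sinθ with sinθ = 0.424199.
The centroid is at the centre, 0.7 m below the top of the plate, so y_c = 4 + 0.7 = 4.7 m and h_c = 4.7 × 0.424199 = 1.99374 m.
A = π(0.7)² = 1.53938 m².
Resultant F = γ·h_c·A = 9.81 × 1.99374 × 1.53938 = 30.1081 kN.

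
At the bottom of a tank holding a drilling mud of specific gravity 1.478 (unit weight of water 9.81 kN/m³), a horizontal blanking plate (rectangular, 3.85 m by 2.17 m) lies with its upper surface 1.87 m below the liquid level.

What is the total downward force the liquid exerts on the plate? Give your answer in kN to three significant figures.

γ = 1.478 × 9.81 = 14.49918 kN/m³.
The plate is horizontal, so pressure is uniform at p = γ·h = 14.49918 × 1.87 = 27.1135 kN/m².
A = 3.85 × 2.17 = 8.3545 m².
F = p·A = 27.1135 × 8.3545 = 226.52 kN.

F ≈ 227 kN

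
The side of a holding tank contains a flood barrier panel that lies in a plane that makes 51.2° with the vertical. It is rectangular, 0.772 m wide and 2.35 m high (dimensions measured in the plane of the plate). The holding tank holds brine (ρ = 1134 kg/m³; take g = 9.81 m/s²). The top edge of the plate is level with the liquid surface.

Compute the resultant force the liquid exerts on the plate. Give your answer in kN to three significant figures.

F ≈ 14.9 kN

γ = ρg = 1134 × 9.81 / 1000 = 11.12454 kN/m³.
The plate makes 51.2° with the vertical, i.e. θ = 90° − 51.2° = 38.8° to the horizontal. Measuring y along the incline from the free-surface line, vertical depth h = y·sinθ with sinθ = 0.626604.
The centroid lies 2.35/2 = 1.175 m below the top edge, so y_c = 1.175 m and h_c = 1.175 × 0.626604 = 0.73626 m.
A = 0.772 × 2.35 = 1.8142 m².
Resultant F = γ·h_c·A = 11.12454 × 0.73626 × 1.8142 = 14.8593 kN.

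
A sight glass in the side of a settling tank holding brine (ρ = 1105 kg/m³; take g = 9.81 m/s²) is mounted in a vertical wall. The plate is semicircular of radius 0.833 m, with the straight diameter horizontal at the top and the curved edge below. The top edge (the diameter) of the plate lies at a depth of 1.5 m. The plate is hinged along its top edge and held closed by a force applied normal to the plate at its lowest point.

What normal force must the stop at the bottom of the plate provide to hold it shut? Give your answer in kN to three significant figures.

γ = ρg = 1105 × 9.81 / 1000 = 10.84005 kN/m³.
The centroid of a semicircle lies 4r/(3π) = 0.353536 m from the diameter, here below the top edge, so the centroid depth is h_c = 1.5 + 0.353536 = 1.85354 m.
A = πr²/2 = π × 0.833²/2 = 1.08996 m².
Resultant F = γ·h_c·A = 10.84005 × 1.85354 × 1.08996 = 21.9 kN.
I_c = (π/8 − 8/(9π))·r⁴ = 0.109757 × 0.833⁴ = 0.052846 m⁴.
Centre of pressure: y_p = y_c + I_c/(y_c·A) = 1.85354 + 0.052846/(1.85354 × 1.08996) = 1.85354 + 0.0261577 = 1.8797 m along the plane.
The resultant acts 0.353536 + 0.0261577 = 0.379694 m (along the plate) below the hinge at the top edge, so the moment about the hinge is M = F × 0.379694 = 21.9 × 0.379694 = 8.3153 kN·m.
A normal force at the bottom, 0.833 m from the hinge, must supply this moment: P = 8.3153/0.833 = 9.98235 kN.

P ≈ 9.98 kN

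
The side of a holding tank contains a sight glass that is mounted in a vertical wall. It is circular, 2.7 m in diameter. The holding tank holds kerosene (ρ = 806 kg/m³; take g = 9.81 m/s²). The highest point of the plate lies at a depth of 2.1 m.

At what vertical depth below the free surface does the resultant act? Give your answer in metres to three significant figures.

h_p = 3.58 m

γ = ρg = 806 × 9.81 / 1000 = 7.90686 kN/m³.
The centroid is at the centre, 1.35 m below the top of the plate, so the centroid depth is h_c = 2.1 + 1.35 = 3.45 m.
A = π(1.35)² = 5.72555 m².
Resultant F = γ·h_c·A = 7.90686 × 3.45 × 5.72555 = 156.185 kN.
I_c = πr⁴/4 = π × 1.35⁴/4 = 2.6087 m⁴.
Centre of pressure: y_p = y_c + I_c/(y_c·A) = 3.45 + 2.6087/(3.45 × 5.72555) = 3.45 + 0.132065 = 3.58207 m along the plane.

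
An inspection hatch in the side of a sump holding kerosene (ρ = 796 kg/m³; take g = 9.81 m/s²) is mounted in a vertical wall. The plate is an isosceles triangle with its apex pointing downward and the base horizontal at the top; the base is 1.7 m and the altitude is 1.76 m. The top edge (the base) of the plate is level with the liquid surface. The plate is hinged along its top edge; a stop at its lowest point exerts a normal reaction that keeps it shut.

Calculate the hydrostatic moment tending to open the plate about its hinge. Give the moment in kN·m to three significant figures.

γ = ρg = 796 × 9.81 / 1000 = 7.80876 kN/m³.
With the apex down, the centroid sits h/3 = 1.76/3 = 0.586667 m below the base (the top edge), so the centroid depth is h_c = 0.586667 m.
A = ½ × 1.7 × 1.76 = 1.496 m².
Resultant F = γ·h_c·A = 7.80876 × 0.586667 × 1.496 = 6.85339 kN.
I_c = b·h³/36 = 1.7 × 1.76³/36 = 0.257445 m⁴.
Centre of pressure: y_p = y_c + I_c/(y_c·A) = 0.586667 + 0.257445/(0.586667 × 1.496) = 0.586667 + 0.293333 = 0.88 m along the plane.
The resultant acts 0.586667 + 0.293333 = 0.88 m (along the plate) below the hinge at the top edge, so the moment about the hinge is M = F × 0.88 = 6.85339 × 0.88 = 6.03098 kN·m.

M ≈ 6.03 kN·m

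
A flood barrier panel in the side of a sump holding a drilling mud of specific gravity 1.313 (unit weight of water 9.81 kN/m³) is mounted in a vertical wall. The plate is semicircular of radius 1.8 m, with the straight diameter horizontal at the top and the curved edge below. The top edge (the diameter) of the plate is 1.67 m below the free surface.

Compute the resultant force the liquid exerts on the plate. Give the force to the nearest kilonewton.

γ = 1.313 × 9.81 = 12.88053 kN/m³.
The centroid of a semicircle lies 4r/(3π) = 0.763944 m from the diameter, here below the top edge, so the centroid depth is h_c = 1.67 + 0.763944 = 2.43394 m.
A = πr²/2 = π × 1.8²/2 = 5.08938 m².
Resultant F = γ·h_c·A = 12.88053 × 2.43394 × 5.08938 = 159.554 kN.

F ≈ 160 kN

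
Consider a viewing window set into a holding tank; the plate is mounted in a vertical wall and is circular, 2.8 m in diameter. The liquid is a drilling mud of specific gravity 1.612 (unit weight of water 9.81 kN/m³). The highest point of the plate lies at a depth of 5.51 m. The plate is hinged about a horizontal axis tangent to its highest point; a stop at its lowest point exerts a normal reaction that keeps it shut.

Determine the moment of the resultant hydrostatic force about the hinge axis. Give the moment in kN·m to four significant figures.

M ≈ 989.7 kN·m

γ = 1.612 × 9.81 = 15.81372 kN/m³.
The centroid is at the centre, 1.4 m below the top of the plate, so the centroid depth is h_c = 5.51 + 1.4 = 6.91 m.
A = π(1.4)² = 6.15752 m².
Resultant F = γ·h_c·A = 15.81372 × 6.91 × 6.15752 = 672.849 kN.
I_c = πr⁴/4 = π × 1.4⁴/4 = 3.01719 m⁴.
Centre of pressure: y_p = y_c + I_c/(y_c·A) = 6.91 + 3.01719/(6.91 × 6.15752) = 6.91 + 0.0709118 = 6.98091 m along the plane.
The resultant acts 1.4 + 0.0709118 = 1.47091 m (along the plate) below the hinge at the top edge, so the moment about the hinge is M = F × 1.47091 = 672.849 × 1.47091 = 989.7 kN·m.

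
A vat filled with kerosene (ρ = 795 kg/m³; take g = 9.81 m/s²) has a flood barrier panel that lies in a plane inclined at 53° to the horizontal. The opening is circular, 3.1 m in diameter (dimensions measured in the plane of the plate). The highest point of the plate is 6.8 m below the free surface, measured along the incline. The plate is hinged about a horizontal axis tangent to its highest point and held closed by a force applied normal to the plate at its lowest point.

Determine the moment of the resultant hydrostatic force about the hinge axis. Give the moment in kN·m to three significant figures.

M ≈ 637 kN·m

γ = ρg = 795 × 9.81 / 1000 = 7.79895 kN/m³.
Let θ = 53° be the plate's angle to the horizontal; measure y along the incline from where the plane meets the free surface. Vertical depth h = y·sinθ with sinθ = 0.798636.
The centroid is at the centre, 1.55 m below the top of the plate, so y_c = 6.8 + 1.55 = 8.35 m and h_c = 8.35 × 0.798636 = 6.66861 m.
A = π(1.55)² = 7.54768 m².
Resultant F = γ·h_c·A = 7.79895 × 6.66861 × 7.54768 = 392.541 kN.
I_c = πr⁴/4 = π × 1.55⁴/4 = 4.53332 m⁴.
Centre of pressure: y_p = y_c + I_c/(y_c·A) = 8.35 + 4.53332/(8.35 × 7.54768) = 8.35 + 0.0719311 = 8.42193 m along the plane.
The resultant acts 1.55 + 0.0719311 = 1.62193 m (along the plate) below the hinge at the top edge, so the moment about the hinge is M = F × 1.62193 = 392.541 × 1.62193 = 636.674 kN·m.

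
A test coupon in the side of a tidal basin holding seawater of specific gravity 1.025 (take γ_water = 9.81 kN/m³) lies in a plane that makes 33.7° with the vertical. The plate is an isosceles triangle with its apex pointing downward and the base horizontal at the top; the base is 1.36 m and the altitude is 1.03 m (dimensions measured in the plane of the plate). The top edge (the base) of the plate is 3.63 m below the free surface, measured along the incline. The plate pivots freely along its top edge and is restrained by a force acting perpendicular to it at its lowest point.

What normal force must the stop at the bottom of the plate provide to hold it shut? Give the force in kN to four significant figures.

P ≈ 8.095 kN

γ = 1.025 × 9.81 = 10.05525 kN/m³.
The plate makes 33.7° with the vertical, i.e. θ = 90° − 33.7° = 56.3° to the horizontal. Measuring y along the incline from the free-surface line, vertical depth h = y·sinθ with sinθ = 0.831954.
With the apex down, the centroid sits h/3 = 1.03/3 = 0.343333 m below the base (the top edge), so y_c = 3.63 + 0.343333 = 3.97333 m and h_c = 3.97333 × 0.831954 = 3.30563 m.
A = ½ × 1.36 × 1.03 = 0.7004 m².
Resultant F = γ·h_c·A = 10.05525 × 3.30563 × 0.7004 = 23.2806 kN.
I_c = b·h³/36 = 1.36 × 1.03³/36 = 0.0412808 m⁴.
Centre of pressure: y_p = y_c + I_c/(y_c·A) = 3.97333 + 0.0412808/(3.97333 × 0.7004) = 3.97333 + 0.0148336 = 3.98816 m along the plane.
The resultant acts 0.343333 + 0.0148336 = 0.358167 m (along the plate) below the hinge at the top edge, so the moment about the hinge is M = F × 0.358167 = 23.2806 × 0.358167 = 8.33834 kN·m.
A normal force at the bottom, 1.03 m from the hinge, must supply this moment: P = 8.33834/1.03 = 8.09548 kN.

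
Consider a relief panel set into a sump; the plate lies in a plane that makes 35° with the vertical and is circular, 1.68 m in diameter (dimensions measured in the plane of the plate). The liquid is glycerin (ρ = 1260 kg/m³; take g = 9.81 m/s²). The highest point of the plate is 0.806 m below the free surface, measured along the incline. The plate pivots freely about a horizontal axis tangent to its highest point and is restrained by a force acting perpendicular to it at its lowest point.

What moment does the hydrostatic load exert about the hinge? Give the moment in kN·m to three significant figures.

γ = ρg = 1260 × 9.81 / 1000 = 12.3606 kN/m³.
The plate makes 35° with the vertical, i.e. θ = 90° − 35° = 55° to the horizontal. Measuring y along the incline from the free-surface line, vertical depth h = y·sinθ with sinθ = 0.819152.
The centroid is at the centre, 0.84 m below the top of the plate, so y_c = 0.806 + 0.84 = 1.646 m and h_c = 1.646 × 0.819152 = 1.34832 m.
A = π(0.84)² = 2.21671 m².
Resultant F = γ·h_c·A = 12.3606 × 1.34832 × 2.21671 = 36.9438 kN.
I_c = πr⁴/4 = π × 0.84⁴/4 = 0.391027 m⁴.
Centre of pressure: y_p = y_c + I_c/(y_c·A) = 1.646 + 0.391027/(1.646 × 2.21671) = 1.646 + 0.107169 = 1.75317 m along the plane.
The resultant acts 0.84 + 0.107169 = 0.947169 m (along the plate) below the hinge at the top edge, so the moment about the hinge is M = F × 0.947169 = 36.9438 × 0.947169 = 34.992 kN·m.

M ≈ 35.0 kN·m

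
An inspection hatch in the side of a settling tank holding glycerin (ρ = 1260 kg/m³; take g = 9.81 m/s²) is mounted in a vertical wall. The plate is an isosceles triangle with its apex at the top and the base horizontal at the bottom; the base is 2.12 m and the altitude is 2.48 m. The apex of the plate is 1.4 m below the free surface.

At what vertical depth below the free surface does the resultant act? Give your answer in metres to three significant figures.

h_p = 3.17 m

γ = ρg = 1260 × 9.81 / 1000 = 12.3606 kN/m³.
With the apex up, the centroid sits 2h/3 = 2 × 2.48/3 = 1.65333 m below the apex, so the centroid depth is h_c = 1.4 + 1.65333 = 3.05333 m.
A = ½ × 2.12 × 2.48 = 2.6288 m².
Resultant F = γ·h_c·A = 12.3606 × 3.05333 × 2.6288 = 99.2135 kN.
I_c = b·h³/36 = 2.12 × 2.48³/36 = 0.898232 m⁴.
Centre of pressure: y_p = y_c + I_c/(y_c·A) = 3.05333 + 0.898232/(3.05333 × 2.6288) = 3.05333 + 0.111907 = 3.16524 m along the plane.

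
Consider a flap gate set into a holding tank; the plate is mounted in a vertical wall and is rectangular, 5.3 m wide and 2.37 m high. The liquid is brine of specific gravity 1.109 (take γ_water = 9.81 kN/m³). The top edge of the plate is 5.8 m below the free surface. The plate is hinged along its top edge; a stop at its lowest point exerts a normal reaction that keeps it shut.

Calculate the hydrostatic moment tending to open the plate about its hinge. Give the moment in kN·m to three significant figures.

γ = 1.109 × 9.81 = 10.87929 kN/m³.
The centroid lies 2.37/2 = 1.185 m below the top edge, so the centroid depth is h_c = 5.8 + 1.185 = 6.985 m.
A = 5.3 × 2.37 = 12.561 m².
Resultant F = γ·h_c·A = 10.87929 × 6.985 × 12.561 = 954.534 kN.
I_c = b·h³/12 = 5.3 × 2.37³/12 = 5.87949 m⁴.
Centre of pressure: y_p = y_c + I_c/(y_c·A) = 6.985 + 5.87949/(6.985 × 12.561) = 6.985 + 0.0670115 = 7.05201 m along the plane.
The resultant acts 1.185 + 0.0670115 = 1.25201 m (along the plate) below the hinge at the top edge, so the moment about the hinge is M = F × 1.25201 = 954.534 × 1.25201 = 1195.09 kN·m.

M ≈ 1200 kN·m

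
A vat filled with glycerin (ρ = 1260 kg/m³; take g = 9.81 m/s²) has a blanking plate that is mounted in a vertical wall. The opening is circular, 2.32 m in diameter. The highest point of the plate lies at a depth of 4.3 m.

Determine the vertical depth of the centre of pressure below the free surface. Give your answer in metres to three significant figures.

γ = ρg = 1260 × 9.81 / 1000 = 12.3606 kN/m³.
The centroid is at the centre, 1.16 m below the top of the plate, so the centroid depth is h_c = 4.3 + 1.16 = 5.46 m.
A = π(1.16)² = 4.22733 m².
Resultant F = γ·h_c·A = 12.3606 × 5.46 × 4.22733 = 285.298 kN.
I_c = πr⁴/4 = π × 1.16⁴/4 = 1.42207 m⁴.
Centre of pressure: y_p = y_c + I_c/(y_c·A) = 5.46 + 1.42207/(5.46 × 4.22733) = 5.46 + 0.0616116 = 5.52161 m along the plane.

h_p = 5.52 m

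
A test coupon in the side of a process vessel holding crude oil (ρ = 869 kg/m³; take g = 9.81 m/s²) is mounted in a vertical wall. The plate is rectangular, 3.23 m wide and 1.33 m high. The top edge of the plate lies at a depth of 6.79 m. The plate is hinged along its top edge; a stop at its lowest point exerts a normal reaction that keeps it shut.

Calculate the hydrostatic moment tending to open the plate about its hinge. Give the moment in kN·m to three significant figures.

M ≈ 187 kN·m

γ = ρg = 869 × 9.81 / 1000 = 8.52489 kN/m³.
The centroid lies 1.33/2 = 0.665 m below the top edge, so the centroid depth is h_c = 6.79 + 0.665 = 7.455 m.
A = 3.23 × 1.33 = 4.2959 m².
Resultant F = γ·h_c·A = 8.52489 × 7.455 × 4.2959 = 273.018 kN.
I_c = b·h³/12 = 3.23 × 1.33³/12 = 0.633251 m⁴.
Centre of pressure: y_p = y_c + I_c/(y_c·A) = 7.455 + 0.633251/(7.455 × 4.2959) = 7.455 + 0.0197731 = 7.47477 m along the plane.
The resultant acts 0.665 + 0.0197731 = 0.684773 m (along the plate) below the hinge at the top edge, so the moment about the hinge is M = F × 0.684773 = 273.018 × 0.684773 = 186.955 kN·m.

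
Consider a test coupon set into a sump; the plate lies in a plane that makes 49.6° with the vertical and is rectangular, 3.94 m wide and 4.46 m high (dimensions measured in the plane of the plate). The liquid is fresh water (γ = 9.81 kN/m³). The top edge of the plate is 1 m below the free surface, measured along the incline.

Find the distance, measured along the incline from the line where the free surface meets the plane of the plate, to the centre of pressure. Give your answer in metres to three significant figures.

γ = 9.81 kN/m³.
The plate makes 49.6° with the vertical, i.e. θ = 90° − 49.6° = 40.4° to the horizontal. Measuring y along the incline from the free-surface line, vertical depth h = y·sinθ with sinθ = 0.648120.
The centroid lies 4.46/2 = 2.23 m below the top edge, so y_c = 1 + 2.23 = 3.23 m and h_c = 3.23 × 0.648120 = 2.09343 m.
A = 3.94 × 4.46 = 17.5724 m².
Resultant F = γ·h_c·A = 9.81 × 2.09343 × 17.5724 = 360.876 kN.
I_c = b·h³/12 = 3.94 × 4.46³/12 = 29.1286 m⁴.
Centre of pressure: y_p = y_c + I_c/(y_c·A) = 3.23 + 29.1286/(3.23 × 17.5724) = 3.23 + 0.513199 = 3.7432 m along the plane.

y_p = 3.74 m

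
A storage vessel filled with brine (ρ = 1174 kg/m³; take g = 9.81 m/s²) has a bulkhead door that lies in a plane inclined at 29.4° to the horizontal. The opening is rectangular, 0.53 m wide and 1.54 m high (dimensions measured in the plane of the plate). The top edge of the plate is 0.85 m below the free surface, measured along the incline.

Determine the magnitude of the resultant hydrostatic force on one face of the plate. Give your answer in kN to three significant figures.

F ≈ 7.48 kN

γ = ρg = 1174 × 9.81 / 1000 = 11.51694 kN/m³.
Let θ = 29.4° be the plate's angle to the horizontal; measure y along the incline from where the plane meets the free surface. Vertical depth h = y·sinθ with sinθ = 0.490904.
The centroid lies 1.54/2 = 0.77 m below the top edge, so y_c = 0.85 + 0.77 = 1.62 m and h_c = 1.62 × 0.490904 = 0.795264 m.
A = 0.53 × 1.54 = 0.8162 m².
Resultant F = γ·h_c·A = 11.51694 × 0.795264 × 0.8162 = 7.47558 kN.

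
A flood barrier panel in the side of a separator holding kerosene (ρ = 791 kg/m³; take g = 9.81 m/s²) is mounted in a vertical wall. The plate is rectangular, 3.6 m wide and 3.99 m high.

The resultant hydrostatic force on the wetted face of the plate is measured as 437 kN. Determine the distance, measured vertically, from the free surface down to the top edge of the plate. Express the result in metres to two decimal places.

γ = ρg = 791 × 9.81 / 1000 = 7.75971 kN/m³.
A = 3.6 × 3.99 = 14.364 m².
From F = γ·h_c·A, the centroid depth is h_c = 437/(7.75971 × 14.364) = 3.92067 m.
The centroid lies 3.99/2 = 1.995 m below the top edge, so the top edge sits at h_top = 3.92067 − 1.995 = 1.92567 m below the surface.

d_top ≈ 1.93 m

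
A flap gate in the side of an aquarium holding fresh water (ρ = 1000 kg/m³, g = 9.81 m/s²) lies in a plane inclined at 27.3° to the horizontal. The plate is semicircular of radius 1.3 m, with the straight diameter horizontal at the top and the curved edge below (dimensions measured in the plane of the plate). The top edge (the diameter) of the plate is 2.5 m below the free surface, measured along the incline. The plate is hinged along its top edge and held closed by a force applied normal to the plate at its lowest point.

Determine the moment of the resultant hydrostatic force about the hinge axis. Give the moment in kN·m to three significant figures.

M ≈ 21.5 kN·m

γ = ρg = 1000 × 9.81 = 9810 N/m³ = 9.81 kN/m³.
Let θ = 27.3° be the plate's angle to the horizontal; measure y along the incline from where the plane meets the free surface. Vertical depth h = y·sinθ with sinθ = 0.458650.
The centroid of a semicircle lies 4r/(3π) = 0.551737 m from the diameter, here below the top edge, so y_c = 2.5 + 0.551737 = 3.05174 m and h_c = 3.05174 × 0.458650 = 1.39968 m.
A = πr²/2 = π × 1.3²/2 = 2.65465 m².
Resultant F = γ·h_c·A = 9.81 × 1.39968 × 2.65465 = 36.4506 kN.
I_c = (π/8 − 8/(9π))·r⁴ = 0.109757 × 1.3⁴ = 0.313477 m⁴.
Centre of pressure: y_p = y_c + I_c/(y_c·A) = 3.05174 + 0.313477/(3.05174 × 2.65465) = 3.05174 + 0.0386946 = 3.09043 m along the plane.
The resultant acts 0.551737 + 0.0386946 = 0.590432 m (along the plate) below the hinge at the top edge, so the moment about the hinge is M = F × 0.590432 = 36.4506 × 0.590432 = 21.5216 kN·m.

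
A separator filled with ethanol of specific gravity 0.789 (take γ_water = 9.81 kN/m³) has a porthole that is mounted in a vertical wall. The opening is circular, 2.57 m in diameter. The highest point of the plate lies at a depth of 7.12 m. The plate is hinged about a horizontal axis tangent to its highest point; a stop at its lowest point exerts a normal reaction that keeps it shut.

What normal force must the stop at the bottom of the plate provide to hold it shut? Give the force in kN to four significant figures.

γ = 0.789 × 9.81 = 7.74009 kN/m³.
The centroid is at the centre, 1.285 m below the top of the plate, so the centroid depth is h_c = 7.12 + 1.285 = 8.405 m.
A = π(1.285)² = 5.18748 m².
Resultant F = γ·h_c·A = 7.74009 × 8.405 × 5.18748 = 337.474 kN.
I_c = πr⁴/4 = π × 1.285⁴/4 = 2.14142 m⁴.
Centre of pressure: y_p = y_c + I_c/(y_c·A) = 8.405 + 2.14142/(8.405 × 5.18748) = 8.405 + 0.0491143 = 8.45411 m along the plane.
The resultant acts 1.285 + 0.0491143 = 1.33411 m (along the plate) below the hinge at the top edge, so the moment about the hinge is M = F × 1.33411 = 337.474 × 1.33411 = 450.227 kN·m.
A normal force at the bottom, 2.57 m from the hinge, must supply this moment: P = 450.227/2.57 = 175.186 kN.

P ≈ 175.2 kN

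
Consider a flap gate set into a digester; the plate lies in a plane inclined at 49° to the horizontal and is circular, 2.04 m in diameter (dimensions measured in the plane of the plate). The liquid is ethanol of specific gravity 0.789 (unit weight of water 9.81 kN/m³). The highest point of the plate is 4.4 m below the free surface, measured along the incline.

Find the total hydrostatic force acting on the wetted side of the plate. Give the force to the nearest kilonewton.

F ≈ 103 kN

γ = 0.789 × 9.81 = 7.74009 kN/m³.
Let θ = 49° be the plate's angle to the horizontal; measure y along the incline from where the plane meets the free surface. Vertical depth h = y·sinθ with sinθ = 0.754710.
The centroid is at the centre, 1.02 m below the top of the plate, so y_c = 4.4 + 1.02 = 5.42 m and h_c = 5.42 × 0.754710 = 4.09053 m.
A = π(1.02)² = 3.26851 m².
Resultant F = γ·h_c·A = 7.74009 × 4.09053 × 3.26851 = 103.485 kN.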